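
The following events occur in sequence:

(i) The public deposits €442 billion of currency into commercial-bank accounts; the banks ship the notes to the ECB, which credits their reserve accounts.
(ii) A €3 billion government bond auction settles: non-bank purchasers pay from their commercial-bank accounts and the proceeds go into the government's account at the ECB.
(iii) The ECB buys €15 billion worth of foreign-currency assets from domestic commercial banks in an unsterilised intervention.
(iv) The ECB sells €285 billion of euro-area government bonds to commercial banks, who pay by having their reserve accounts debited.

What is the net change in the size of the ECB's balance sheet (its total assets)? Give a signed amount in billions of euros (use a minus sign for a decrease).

Currency deposit €442 billion: only the composition of liabilities changes → 0.
Government account inflow €3 billion: only the composition of liabilities changes → 0.
FX purchase €15 billion: an ECB asset is acquired → +€15B.
OMO sale (to banks) €285 billion: an ECB asset is shed → −€285B.
Net: 0 + 0 + 15 − 285 = -€270 billion.

-€270 billion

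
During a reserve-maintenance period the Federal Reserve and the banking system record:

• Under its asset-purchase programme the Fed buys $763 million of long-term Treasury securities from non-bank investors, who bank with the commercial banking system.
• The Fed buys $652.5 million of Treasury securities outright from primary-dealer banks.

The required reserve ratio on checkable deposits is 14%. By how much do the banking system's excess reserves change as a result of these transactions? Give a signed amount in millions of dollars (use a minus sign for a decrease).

Asset purchase (from non-banks) $763 million: reserves +$763M, deposits +$763M.
OMO purchase (from banks) $652.5 million: reserves +$652.5M, deposits 0.
Totals: Δreserves = +$1415.5M, Δdeposits = +$763M.
Δrequired reserves = 14% × +$763M = +$106.82M.
Δexcess reserves = Δreserves − Δrequired = +$1415.5M − (+$106.82M) = +$1308.68 million.

+$1308.68 million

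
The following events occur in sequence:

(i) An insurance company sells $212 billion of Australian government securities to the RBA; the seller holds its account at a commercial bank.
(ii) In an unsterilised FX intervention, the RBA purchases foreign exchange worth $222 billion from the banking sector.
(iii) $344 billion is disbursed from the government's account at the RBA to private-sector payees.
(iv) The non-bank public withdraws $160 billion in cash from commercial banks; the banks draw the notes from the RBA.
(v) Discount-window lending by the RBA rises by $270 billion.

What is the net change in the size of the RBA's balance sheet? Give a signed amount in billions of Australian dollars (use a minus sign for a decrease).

+$704 billion

Asset purchase (from non-banks) $212 billion: an RBA asset is acquired → +$212B.
FX purchase $222 billion: an RBA asset is acquired → +$222B.
Government spending $344 billion: only the composition of liabilities changes → 0.
Currency withdrawal $160 billion: only the composition of liabilities changes → 0.
Discount-window loan $270 billion: an RBA asset is acquired → +$270B.
Net: 212 + 222 + 0 + 0 + 270 = +$704 billion.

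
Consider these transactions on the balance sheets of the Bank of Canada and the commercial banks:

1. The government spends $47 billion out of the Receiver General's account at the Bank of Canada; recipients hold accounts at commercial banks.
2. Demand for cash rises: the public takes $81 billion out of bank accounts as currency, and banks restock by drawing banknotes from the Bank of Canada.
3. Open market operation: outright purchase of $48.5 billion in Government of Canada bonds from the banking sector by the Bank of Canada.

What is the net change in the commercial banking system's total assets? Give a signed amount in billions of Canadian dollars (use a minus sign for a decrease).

-$34 billion

Bank of Canada balance sheet:
  Assets:      Securities +$48.5B
  Liabilities: Bank reserves +$14.5B, Currency in circulation +$81B, Government deposits −$47B
Commercial banking system:
  Assets:      Reserves at CB +$14.5B, Securities −$48.5B
  Liabilities: Checkable deposits −$34B
Change in total bank assets = -$34 billion.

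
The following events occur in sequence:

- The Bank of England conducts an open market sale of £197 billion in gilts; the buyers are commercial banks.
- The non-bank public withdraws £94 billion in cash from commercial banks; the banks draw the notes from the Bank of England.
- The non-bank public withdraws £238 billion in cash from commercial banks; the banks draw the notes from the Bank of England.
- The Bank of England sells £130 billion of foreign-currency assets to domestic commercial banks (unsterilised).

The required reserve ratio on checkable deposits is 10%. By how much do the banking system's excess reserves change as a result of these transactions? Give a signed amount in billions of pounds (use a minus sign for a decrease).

OMO sale (to banks) £197 billion: reserves −£197B, deposits 0.
Currency withdrawal £94 billion: reserves −£94B, deposits −£94B.
Currency withdrawal £238 billion: reserves −£238B, deposits −£238B.
FX sale £130 billion: reserves −£130B, deposits 0.
Totals: Δreserves = −£659B, Δdeposits = −£332B.
Δrequired reserves = 10% × −£332B = −£33.2B.
Δexcess reserves = Δreserves − Δrequired = −£659B − (−£33.2B) = -£625.8 billion.

-£625.8 billion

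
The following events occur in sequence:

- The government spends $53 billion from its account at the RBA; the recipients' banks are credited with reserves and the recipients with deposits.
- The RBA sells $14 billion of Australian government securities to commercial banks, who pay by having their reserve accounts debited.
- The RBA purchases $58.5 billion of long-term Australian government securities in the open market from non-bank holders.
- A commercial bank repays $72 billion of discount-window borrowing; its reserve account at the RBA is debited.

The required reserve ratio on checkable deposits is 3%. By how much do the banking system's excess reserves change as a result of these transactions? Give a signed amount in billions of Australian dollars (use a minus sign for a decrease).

+$22.155 billion

Government spending $53 billion: reserves +$53B, deposits +$53B.
OMO sale (to banks) $14 billion: reserves −$14B, deposits 0.
Asset purchase (from non-banks) $58.5 billion: reserves +$58.5B, deposits +$58.5B.
Discount-window repayment $72 billion: reserves −$72B, deposits 0.
Totals: Δreserves = +$25.5B, Δdeposits = +$111.5B.
Δrequired reserves = 3% × +$111.5B = +$3.345B.
Δexcess reserves = Δreserves − Δrequired = +$25.5B − (+$3.345B) = +$22.155 billion.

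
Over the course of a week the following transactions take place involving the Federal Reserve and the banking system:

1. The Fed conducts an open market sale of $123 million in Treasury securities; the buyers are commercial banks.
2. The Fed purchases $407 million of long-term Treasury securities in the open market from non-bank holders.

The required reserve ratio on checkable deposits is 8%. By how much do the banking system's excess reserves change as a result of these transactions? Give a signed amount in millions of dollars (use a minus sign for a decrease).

OMO sale (to banks) $123 million: reserves −$123M, deposits 0.
Asset purchase (from non-banks) $407 million: reserves +$407M, deposits +$407M.
Totals: Δreserves = +$284M, Δdeposits = +$407M.
Δrequired reserves = 8% × +$407M = +$32.56M.
Δexcess reserves = Δreserves − Δrequired = +$284M − (+$32.56M) = +$251.44 million.

+$251.44 million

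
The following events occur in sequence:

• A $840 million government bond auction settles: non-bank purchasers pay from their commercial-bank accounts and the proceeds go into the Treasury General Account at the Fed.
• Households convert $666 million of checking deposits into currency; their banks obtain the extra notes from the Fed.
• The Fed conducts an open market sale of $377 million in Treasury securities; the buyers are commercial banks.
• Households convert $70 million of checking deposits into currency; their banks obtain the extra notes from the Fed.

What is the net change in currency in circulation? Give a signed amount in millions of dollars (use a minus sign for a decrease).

+$736 million

Fed balance sheet:
  Assets:      Securities −$377M
  Liabilities: Bank reserves −$1953M, Currency in circulation +$736M, Government deposits +$840M
So the change in currency in circulation is +$736 million.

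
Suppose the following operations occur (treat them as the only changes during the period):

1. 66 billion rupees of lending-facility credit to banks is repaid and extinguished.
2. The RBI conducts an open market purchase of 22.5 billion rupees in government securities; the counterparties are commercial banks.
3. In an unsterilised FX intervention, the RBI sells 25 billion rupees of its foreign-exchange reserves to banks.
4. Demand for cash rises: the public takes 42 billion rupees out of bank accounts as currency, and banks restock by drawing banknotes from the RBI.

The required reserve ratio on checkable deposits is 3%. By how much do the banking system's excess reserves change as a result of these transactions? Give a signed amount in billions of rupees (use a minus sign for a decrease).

Discount-window repayment 66 billion rupees: reserves −66B, deposits 0.
OMO purchase (from banks) 22.5 billion rupees: reserves +22.5B, deposits 0.
FX sale 25 billion rupees: reserves −25B, deposits 0.
Currency withdrawal 42 billion rupees: reserves −42B, deposits −42B.
Totals: Δreserves = −110.5B, Δdeposits = −42B.
Δrequired reserves = 3% × −42B = −1.26B.
Δexcess reserves = Δreserves − Δrequired = −110.5B − (−1.26B) = -109.24 billion.

-109.24 billion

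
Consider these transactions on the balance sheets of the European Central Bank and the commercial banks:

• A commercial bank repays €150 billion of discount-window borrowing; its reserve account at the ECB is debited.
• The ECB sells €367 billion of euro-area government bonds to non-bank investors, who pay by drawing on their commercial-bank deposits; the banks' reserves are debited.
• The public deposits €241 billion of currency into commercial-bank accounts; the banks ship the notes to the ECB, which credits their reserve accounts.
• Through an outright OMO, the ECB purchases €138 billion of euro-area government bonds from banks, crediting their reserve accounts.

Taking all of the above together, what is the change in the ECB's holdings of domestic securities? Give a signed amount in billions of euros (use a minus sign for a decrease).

Discount-window repayment €150 billion: the ECB's securities portfolio is untouched → 0.
Asset sale (to non-banks) €367 billion: securities removed from the ECB's portfolio → −€367B.
Currency deposit €241 billion: the ECB's securities portfolio is untouched → 0.
OMO purchase (from banks) €138 billion: securities added to the ECB's portfolio → +€138B.
Net: 0 − 367 + 0 + 138 = -€229 billion.

-€229 billion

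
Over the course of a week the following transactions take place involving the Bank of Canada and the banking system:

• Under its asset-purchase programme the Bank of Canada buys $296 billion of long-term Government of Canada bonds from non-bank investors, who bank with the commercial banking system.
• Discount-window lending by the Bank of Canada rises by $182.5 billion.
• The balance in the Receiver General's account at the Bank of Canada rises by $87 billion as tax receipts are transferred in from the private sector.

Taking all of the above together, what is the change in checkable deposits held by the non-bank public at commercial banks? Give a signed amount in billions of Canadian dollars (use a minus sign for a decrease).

+$209 billion

Asset purchase (from non-banks) $296 billion: non-bank counterparties' bank balances rise → +$296B.
Discount-window loan $182.5 billion: the counterparty is a bank, so public deposits are unchanged → 0.
Government account inflow $87 billion: non-bank counterparties' bank balances fall → −$87B.
Net: 296 + 0 − 87 = +$209 billion.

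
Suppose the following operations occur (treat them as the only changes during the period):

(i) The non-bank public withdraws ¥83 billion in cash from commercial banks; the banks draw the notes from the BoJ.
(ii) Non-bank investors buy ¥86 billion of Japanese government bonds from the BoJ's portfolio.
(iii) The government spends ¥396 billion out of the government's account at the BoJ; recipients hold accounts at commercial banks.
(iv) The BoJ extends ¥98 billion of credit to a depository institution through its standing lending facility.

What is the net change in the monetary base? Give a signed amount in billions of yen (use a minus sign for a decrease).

+¥408 billion

Currency withdrawal ¥83 billion: just a shift between currency and reserves — both are base money → 0.
Asset sale (to non-banks) ¥86 billion: BoJ balance sheet contracts → −¥86B.
Government spending ¥396 billion: a non-base liability converts back to reserves → +¥396B.
Discount-window loan ¥98 billion: BoJ balance sheet expands → +¥98B.
Net: 0 − 86 + 396 + 98 = +¥408 billion.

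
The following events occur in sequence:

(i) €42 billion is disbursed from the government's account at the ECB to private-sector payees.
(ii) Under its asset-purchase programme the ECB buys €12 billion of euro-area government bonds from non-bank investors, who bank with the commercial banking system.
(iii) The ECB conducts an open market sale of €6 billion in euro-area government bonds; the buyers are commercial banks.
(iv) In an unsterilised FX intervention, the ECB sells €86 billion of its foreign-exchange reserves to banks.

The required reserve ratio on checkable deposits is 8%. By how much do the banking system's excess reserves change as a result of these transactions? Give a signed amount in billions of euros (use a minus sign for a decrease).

Government spending €42 billion: reserves +€42B, deposits +€42B.
Asset purchase (from non-banks) €12 billion: reserves +€12B, deposits +€12B.
OMO sale (to banks) €6 billion: reserves −€6B, deposits 0.
FX sale €86 billion: reserves −€86B, deposits 0.
Totals: Δreserves = −€38B, Δdeposits = +€54B.
Δrequired reserves = 8% × +€54B = +€4.32B.
Δexcess reserves = Δreserves − Δrequired = −€38B − (+€4.32B) = -€42.32 billion.

-€42.32 billion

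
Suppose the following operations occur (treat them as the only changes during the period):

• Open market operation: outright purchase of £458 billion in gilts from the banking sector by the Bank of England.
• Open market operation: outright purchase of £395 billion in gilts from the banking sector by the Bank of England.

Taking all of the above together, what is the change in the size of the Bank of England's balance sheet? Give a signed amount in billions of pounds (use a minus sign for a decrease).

OMO purchase (from banks) £458 billion: a Bank of England asset is acquired → +£458B.
OMO purchase (from banks) £395 billion: a Bank of England asset is acquired → +£395B.
Net: 458 + 395 = +£853 billion.

+£853 billion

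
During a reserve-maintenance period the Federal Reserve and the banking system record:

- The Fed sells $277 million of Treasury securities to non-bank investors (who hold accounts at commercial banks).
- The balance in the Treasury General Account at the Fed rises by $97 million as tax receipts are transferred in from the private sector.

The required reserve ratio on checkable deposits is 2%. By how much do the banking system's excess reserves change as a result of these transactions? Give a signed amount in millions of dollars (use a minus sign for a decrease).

-$366.52 million

Asset sale (to non-banks) $277 million: reserves −$277M, deposits −$277M.
Government account inflow $97 million: reserves −$97M, deposits −$97M.
Totals: Δreserves = −$374M, Δdeposits = −$374M.
Δrequired reserves = 2% × −$374M = −$7.48M.
Δexcess reserves = Δreserves − Δrequired = −$374M − (−$7.48M) = -$366.52 million.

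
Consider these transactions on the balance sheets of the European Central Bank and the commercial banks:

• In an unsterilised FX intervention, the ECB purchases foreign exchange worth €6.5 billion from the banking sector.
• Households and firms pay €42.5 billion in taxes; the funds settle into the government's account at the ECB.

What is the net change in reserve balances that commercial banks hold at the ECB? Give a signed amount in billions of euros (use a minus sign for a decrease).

ECB balance sheet:
  Assets:      Foreign assets +€6.5B
  Liabilities: Bank reserves −€36B, Government deposits +€42.5B
So the change in reserve balances that commercial banks hold at the ECB is -€36 billion.

-€36 billion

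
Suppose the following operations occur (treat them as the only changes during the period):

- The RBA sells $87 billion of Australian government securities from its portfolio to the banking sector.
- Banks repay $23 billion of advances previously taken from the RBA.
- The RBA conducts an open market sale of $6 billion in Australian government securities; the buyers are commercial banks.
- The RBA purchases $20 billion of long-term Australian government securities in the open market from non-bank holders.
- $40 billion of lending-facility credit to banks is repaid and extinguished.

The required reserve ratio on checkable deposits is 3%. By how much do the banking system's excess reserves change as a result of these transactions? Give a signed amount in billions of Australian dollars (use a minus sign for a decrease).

OMO sale (to banks) $87 billion: reserves −$87B, deposits 0.
Discount-window repayment $23 billion: reserves −$23B, deposits 0.
OMO sale (to banks) $6 billion: reserves −$6B, deposits 0.
Asset purchase (from non-banks) $20 billion: reserves +$20B, deposits +$20B.
Discount-window repayment $40 billion: reserves −$40B, deposits 0.
Totals: Δreserves = −$136B, Δdeposits = +$20B.
Δrequired reserves = 3% × +$20B = +$0.6B.
Δexcess reserves = Δreserves − Δrequired = −$136B − (+$0.6B) = -$136.6 billion.

-$136.6 billion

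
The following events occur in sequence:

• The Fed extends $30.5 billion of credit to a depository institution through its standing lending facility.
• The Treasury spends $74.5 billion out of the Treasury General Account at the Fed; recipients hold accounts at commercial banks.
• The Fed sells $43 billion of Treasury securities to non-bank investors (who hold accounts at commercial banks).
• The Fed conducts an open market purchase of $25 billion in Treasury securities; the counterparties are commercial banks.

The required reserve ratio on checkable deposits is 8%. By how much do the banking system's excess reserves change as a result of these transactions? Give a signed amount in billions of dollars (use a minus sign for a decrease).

+$84.48 billion

Discount-window loan $30.5 billion: reserves +$30.5B, deposits 0.
Government spending $74.5 billion: reserves +$74.5B, deposits +$74.5B.
Asset sale (to non-banks) $43 billion: reserves −$43B, deposits −$43B.
OMO purchase (from banks) $25 billion: reserves +$25B, deposits 0.
Totals: Δreserves = +$87B, Δdeposits = +$31.5B.
Δrequired reserves = 8% × +$31.5B = +$2.52B.
Δexcess reserves = Δreserves − Δrequired = +$87B − (+$2.52B) = +$84.48 billion.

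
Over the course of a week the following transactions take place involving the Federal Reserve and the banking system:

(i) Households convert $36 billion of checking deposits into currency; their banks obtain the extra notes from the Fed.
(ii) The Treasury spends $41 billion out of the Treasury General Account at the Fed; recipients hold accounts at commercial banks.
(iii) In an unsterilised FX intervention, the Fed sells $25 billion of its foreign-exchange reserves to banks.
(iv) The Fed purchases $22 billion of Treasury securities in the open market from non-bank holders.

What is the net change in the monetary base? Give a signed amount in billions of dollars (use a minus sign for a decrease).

+$38 billion

Fed balance sheet:
  Assets:      Securities +$22B, Foreign assets −$25B
  Liabilities: Bank reserves +$2B, Currency in circulation +$36B, Government deposits −$41B
Commercial banking system:
  Assets:      Reserves at CB +$2B, Foreign assets +$25B
  Liabilities: Checkable deposits +$27B
Monetary base = currency + reserves: +$36B + (+$2B) = +$38 billion.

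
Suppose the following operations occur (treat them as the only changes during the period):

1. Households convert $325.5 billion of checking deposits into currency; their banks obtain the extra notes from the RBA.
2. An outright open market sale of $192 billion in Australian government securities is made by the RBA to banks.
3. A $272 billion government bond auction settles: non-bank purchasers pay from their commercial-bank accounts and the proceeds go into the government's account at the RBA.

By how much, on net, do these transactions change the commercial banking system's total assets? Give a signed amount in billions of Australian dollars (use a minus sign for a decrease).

-$597.5 billion

Currency withdrawal $325.5 billion: bank balance sheets shrink → −$325.5B.
OMO sale (to banks) $192 billion: just an asset swap on bank balance sheets → 0.
Government account inflow $272 billion: bank balance sheets shrink → −$272B.
Net: −325.5 + 0 − 272 = -$597.5 billion.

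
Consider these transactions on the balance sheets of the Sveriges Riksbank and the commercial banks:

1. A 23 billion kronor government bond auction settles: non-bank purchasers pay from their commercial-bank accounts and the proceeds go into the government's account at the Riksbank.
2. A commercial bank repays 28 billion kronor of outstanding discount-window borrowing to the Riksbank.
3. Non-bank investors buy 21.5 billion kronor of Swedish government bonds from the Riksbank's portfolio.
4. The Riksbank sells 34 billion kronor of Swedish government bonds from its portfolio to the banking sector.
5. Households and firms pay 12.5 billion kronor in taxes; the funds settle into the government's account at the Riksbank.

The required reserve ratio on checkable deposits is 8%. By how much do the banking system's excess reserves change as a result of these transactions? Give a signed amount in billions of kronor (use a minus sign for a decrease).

Government account inflow 23 billion kronor: reserves −23B, deposits −23B.
Discount-window repayment 28 billion kronor: reserves −28B, deposits 0.
Asset sale (to non-banks) 21.5 billion kronor: reserves −21.5B, deposits −21.5B.
OMO sale (to banks) 34 billion kronor: reserves −34B, deposits 0.
Government account inflow 12.5 billion kronor: reserves −12.5B, deposits −12.5B.
Totals: Δreserves = −119B, Δdeposits = −57B.
Δrequired reserves = 8% × −57B = −4.56B.
Δexcess reserves = Δreserves − Δrequired = −119B − (−4.56B) = -114.44 billion.

-114.44 billion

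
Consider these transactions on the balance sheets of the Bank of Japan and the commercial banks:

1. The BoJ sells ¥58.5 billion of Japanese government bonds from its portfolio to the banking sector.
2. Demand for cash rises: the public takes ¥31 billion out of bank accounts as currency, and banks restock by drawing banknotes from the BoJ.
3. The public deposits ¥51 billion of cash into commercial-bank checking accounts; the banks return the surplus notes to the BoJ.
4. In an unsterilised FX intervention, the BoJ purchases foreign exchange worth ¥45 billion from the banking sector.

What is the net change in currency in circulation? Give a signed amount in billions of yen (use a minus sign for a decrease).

-¥20 billion

BoJ balance sheet:
  Assets:      Securities −¥58.5B, Foreign assets +¥45B
  Liabilities: Bank reserves +¥6.5B, Currency in circulation −¥20B
Commercial banking system:
  Assets:      Reserves at CB +¥6.5B, Securities +¥58.5B, Foreign assets −¥45B
  Liabilities: Checkable deposits +¥20B
So the change in currency in circulation is -¥20 billion.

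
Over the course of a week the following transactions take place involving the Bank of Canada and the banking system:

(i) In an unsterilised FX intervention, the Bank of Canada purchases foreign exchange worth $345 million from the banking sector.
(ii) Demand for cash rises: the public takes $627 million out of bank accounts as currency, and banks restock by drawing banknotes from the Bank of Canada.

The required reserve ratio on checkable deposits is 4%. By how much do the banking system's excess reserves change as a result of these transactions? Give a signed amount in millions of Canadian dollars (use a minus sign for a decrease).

-$256.92 million

FX purchase $345 million: reserves +$345M, deposits 0.
Currency withdrawal $627 million: reserves −$627M, deposits −$627M.
Totals: Δreserves = −$282M, Δdeposits = −$627M.
Δrequired reserves = 4% × −$627M = −$25.08M.
Δexcess reserves = Δreserves − Δrequired = −$282M − (−$25.08M) = -$256.92 million.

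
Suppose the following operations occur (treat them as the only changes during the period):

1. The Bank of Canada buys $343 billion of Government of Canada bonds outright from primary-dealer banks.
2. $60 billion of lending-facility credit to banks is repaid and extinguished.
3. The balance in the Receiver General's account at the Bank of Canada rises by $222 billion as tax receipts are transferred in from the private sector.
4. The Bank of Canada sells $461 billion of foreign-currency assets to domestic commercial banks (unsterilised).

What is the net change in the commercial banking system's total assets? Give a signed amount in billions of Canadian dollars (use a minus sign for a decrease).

-$282 billion

Bank of Canada balance sheet:
  Assets:      Securities +$343B, Loans to banks −$60B, Foreign assets −$461B
  Liabilities: Bank reserves −$400B, Government deposits +$222B
Commercial banking system:
  Assets:      Reserves at CB −$400B, Securities −$343B, Foreign assets +$461B
  Liabilities: Checkable deposits −$222B, Borrowings from CB −$60B
Change in total bank assets = -$282 billion.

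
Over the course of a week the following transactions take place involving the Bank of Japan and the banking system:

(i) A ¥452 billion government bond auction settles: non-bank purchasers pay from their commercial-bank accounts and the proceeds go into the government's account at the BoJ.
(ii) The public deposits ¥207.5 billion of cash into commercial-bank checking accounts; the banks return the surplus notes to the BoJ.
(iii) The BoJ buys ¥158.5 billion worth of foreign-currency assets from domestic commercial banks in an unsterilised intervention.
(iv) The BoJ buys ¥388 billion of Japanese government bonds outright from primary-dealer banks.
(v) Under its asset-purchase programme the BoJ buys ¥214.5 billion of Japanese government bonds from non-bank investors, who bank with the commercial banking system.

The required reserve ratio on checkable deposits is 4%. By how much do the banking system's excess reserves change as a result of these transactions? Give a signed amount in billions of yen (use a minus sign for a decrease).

+¥517.7 billion

Government account inflow ¥452 billion: reserves −¥452B, deposits −¥452B.
Currency deposit ¥207.5 billion: reserves +¥207.5B, deposits +¥207.5B.
FX purchase ¥158.5 billion: reserves +¥158.5B, deposits 0.
OMO purchase (from banks) ¥388 billion: reserves +¥388B, deposits 0.
Asset purchase (from non-banks) ¥214.5 billion: reserves +¥214.5B, deposits +¥214.5B.
Totals: Δreserves = +¥516.5B, Δdeposits = −¥30B.
Δrequired reserves = 4% × −¥30B = −¥1.2B.
Δexcess reserves = Δreserves − Δrequired = +¥516.5B − (−¥1.2B) = +¥517.7 billion.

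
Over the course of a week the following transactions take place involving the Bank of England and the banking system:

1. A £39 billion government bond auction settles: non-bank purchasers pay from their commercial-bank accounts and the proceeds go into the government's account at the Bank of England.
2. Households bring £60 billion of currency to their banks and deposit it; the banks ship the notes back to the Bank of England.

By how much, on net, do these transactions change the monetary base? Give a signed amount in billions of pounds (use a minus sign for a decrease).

Government account inflow £39 billion: reserves shift to a non-base liability → −£39B.
Currency deposit £60 billion: just a shift between currency and reserves — both are base money → 0.
Net: −39 + 0 = -£39 billion.

-£39 billion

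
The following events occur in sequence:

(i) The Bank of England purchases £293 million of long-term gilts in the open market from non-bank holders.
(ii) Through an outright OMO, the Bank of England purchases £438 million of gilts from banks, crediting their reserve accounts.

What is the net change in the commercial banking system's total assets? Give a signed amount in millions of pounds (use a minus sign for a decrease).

Bank of England balance sheet:
  Assets:      Securities +£731M
  Liabilities: Bank reserves +£731M
Commercial banking system:
  Assets:      Reserves at CB +£731M, Securities −£438M
  Liabilities: Checkable deposits +£293M
Change in total bank assets = +£293 million.

+£293 million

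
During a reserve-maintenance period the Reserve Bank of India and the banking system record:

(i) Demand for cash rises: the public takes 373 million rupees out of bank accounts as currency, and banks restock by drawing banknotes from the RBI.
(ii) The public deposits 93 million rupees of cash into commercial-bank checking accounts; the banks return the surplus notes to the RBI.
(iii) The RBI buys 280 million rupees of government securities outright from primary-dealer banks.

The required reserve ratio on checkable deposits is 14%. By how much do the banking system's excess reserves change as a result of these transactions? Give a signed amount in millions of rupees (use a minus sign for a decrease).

+39.2 million

Currency withdrawal 373 million rupees: reserves −373M, deposits −373M.
Currency deposit 93 million rupees: reserves +93M, deposits +93M.
OMO purchase (from banks) 280 million rupees: reserves +280M, deposits 0.
Totals: Δreserves = 0, Δdeposits = −280M.
Δrequired reserves = 14% × −280M = −39.2M.
Δexcess reserves = Δreserves − Δrequired = 0 − (−39.2M) = +39.2 million.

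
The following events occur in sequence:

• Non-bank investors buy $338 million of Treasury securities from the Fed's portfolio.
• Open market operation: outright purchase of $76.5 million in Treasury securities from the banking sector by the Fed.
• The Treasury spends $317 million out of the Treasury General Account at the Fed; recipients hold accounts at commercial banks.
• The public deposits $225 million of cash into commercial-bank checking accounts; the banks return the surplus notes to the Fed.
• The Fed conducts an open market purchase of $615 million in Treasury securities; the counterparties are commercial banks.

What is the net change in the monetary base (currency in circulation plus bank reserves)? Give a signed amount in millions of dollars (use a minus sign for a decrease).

+$670.5 million

Asset sale (to non-banks) $338 million: Fed balance sheet contracts → −$338M.
OMO purchase (from banks) $76.5 million: Fed balance sheet expands → +$76.5M.
Government spending $317 million: a non-base liability converts back to reserves → +$317M.
Currency deposit $225 million: just a shift between currency and reserves — both are base money → 0.
OMO purchase (from banks) $615 million: Fed balance sheet expands → +$615M.
Net: −338 + 76.5 + 317 + 0 + 615 = +$670.5 million.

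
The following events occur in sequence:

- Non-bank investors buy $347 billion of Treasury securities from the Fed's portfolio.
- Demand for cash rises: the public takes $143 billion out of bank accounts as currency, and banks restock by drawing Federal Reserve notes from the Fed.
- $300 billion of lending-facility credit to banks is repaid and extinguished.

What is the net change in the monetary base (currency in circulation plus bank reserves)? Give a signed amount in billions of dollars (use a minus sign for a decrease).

Asset sale (to non-banks) $347 billion: Fed balance sheet contracts → −$347B.
Currency withdrawal $143 billion: just a shift between currency and reserves — both are base money → 0.
Discount-window repayment $300 billion: Fed balance sheet contracts → −$300B.
Net: −347 + 0 − 300 = -$647 billion.

-$647 billion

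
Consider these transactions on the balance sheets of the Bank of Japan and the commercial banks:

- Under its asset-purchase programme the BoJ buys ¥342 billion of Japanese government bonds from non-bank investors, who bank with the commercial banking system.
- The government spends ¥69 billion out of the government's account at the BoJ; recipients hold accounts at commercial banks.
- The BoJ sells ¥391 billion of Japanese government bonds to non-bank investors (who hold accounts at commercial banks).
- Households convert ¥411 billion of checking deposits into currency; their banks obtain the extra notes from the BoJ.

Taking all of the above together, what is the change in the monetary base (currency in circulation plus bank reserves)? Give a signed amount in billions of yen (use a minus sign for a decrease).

Asset purchase (from non-banks) ¥342 billion: BoJ balance sheet expands → +¥342B.
Government spending ¥69 billion: a non-base liability converts back to reserves → +¥69B.
Asset sale (to non-banks) ¥391 billion: BoJ balance sheet contracts → −¥391B.
Currency withdrawal ¥411 billion: just a shift between currency and reserves — both are base money → 0.
Net: 342 + 69 − 391 + 0 = +¥20 billion.

+¥20 billion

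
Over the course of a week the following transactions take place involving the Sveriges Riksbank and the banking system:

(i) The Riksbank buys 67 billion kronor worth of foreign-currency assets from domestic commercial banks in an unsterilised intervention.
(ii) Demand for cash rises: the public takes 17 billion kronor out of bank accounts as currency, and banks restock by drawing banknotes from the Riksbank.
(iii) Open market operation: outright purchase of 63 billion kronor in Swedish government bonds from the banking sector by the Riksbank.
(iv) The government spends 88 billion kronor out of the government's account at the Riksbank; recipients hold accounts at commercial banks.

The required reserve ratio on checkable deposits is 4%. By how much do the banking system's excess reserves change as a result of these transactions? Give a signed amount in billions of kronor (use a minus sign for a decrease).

FX purchase 67 billion kronor: reserves +67B, deposits 0.
Currency withdrawal 17 billion kronor: reserves −17B, deposits −17B.
OMO purchase (from banks) 63 billion kronor: reserves +63B, deposits 0.
Government spending 88 billion kronor: reserves +88B, deposits +88B.
Totals: Δreserves = +201B, Δdeposits = +71B.
Δrequired reserves = 4% × +71B = +2.84B.
Δexcess reserves = Δreserves − Δrequired = +201B − (+2.84B) = +198.16 billion.

+198.16 billion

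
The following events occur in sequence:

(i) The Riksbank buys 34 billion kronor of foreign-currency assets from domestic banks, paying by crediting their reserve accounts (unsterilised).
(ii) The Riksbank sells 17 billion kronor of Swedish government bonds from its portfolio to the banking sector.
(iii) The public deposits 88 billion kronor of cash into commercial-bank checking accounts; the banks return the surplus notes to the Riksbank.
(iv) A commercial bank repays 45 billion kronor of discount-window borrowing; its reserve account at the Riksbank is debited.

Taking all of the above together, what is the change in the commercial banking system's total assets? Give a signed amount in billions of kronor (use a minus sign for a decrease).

FX purchase 34 billion kronor: just an asset swap on bank balance sheets → 0.
OMO sale (to banks) 17 billion kronor: just an asset swap on bank balance sheets → 0.
Currency deposit 88 billion kronor: bank balance sheets expand → +88B.
Discount-window repayment 45 billion kronor: bank balance sheets shrink → −45B.
Net: 0 + 0 + 88 − 45 = +43 billion.

+43 billion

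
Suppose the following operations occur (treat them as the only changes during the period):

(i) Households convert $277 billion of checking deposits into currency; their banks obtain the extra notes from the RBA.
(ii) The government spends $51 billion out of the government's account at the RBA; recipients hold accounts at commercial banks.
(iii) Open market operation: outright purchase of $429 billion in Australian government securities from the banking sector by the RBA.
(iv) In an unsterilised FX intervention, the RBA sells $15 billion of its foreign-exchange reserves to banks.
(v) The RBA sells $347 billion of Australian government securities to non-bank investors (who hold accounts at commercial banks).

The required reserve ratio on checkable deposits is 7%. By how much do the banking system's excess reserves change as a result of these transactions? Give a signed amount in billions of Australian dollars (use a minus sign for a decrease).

-$118.89 billion

Currency withdrawal $277 billion: reserves −$277B, deposits −$277B.
Government spending $51 billion: reserves +$51B, deposits +$51B.
OMO purchase (from banks) $429 billion: reserves +$429B, deposits 0.
FX sale $15 billion: reserves −$15B, deposits 0.
Asset sale (to non-banks) $347 billion: reserves −$347B, deposits −$347B.
Totals: Δreserves = −$159B, Δdeposits = −$573B.
Δrequired reserves = 7% × −$573B = −$40.11B.
Δexcess reserves = Δreserves − Δrequired = −$159B − (−$40.11B) = -$118.89 billion.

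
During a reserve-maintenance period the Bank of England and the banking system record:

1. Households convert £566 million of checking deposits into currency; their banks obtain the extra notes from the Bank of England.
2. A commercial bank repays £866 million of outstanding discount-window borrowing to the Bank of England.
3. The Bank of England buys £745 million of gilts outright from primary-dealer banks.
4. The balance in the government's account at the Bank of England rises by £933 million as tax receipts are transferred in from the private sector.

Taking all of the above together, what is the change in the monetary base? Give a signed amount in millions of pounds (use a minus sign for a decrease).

Currency withdrawal £566 million: just a shift between currency and reserves — both are base money → 0.
Discount-window repayment £866 million: Bank of England balance sheet contracts → −£866M.
OMO purchase (from banks) £745 million: Bank of England balance sheet expands → +£745M.
Government account inflow £933 million: reserves shift to a non-base liability → −£933M.
Net: 0 − 866 + 745 − 933 = -£1054 million.

-£1054 million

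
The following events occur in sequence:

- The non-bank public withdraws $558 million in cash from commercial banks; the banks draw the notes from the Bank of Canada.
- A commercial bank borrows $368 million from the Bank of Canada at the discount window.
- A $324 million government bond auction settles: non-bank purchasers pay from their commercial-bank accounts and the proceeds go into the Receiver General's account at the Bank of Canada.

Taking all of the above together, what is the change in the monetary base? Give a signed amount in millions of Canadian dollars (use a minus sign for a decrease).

+$44 million

Bank of Canada balance sheet:
  Assets:      Loans to banks +$368M
  Liabilities: Bank reserves −$514M, Currency in circulation +$558M, Government deposits +$324M
Commercial banking system:
  Assets:      Reserves at CB −$514M
  Liabilities: Checkable deposits −$882M, Borrowings from CB +$368M
Monetary base = currency + reserves: +$558M + (−$514M) = +$44 million.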